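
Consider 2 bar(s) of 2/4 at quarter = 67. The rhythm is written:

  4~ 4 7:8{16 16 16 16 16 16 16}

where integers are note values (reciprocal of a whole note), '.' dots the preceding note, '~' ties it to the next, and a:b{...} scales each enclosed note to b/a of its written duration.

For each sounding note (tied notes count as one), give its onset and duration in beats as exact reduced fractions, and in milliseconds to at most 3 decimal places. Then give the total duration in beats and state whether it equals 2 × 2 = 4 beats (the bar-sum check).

1) 0.0ms=0b +1791.045ms=2b
2) 1791.045ms=2b +255.864ms=2/7b
3) 2046.908ms=16/7b +255.864ms=2/7b
4) 2302.772ms=18/7b +255.864ms=2/7b
5) 2558.635ms=20/7b +255.864ms=2/7b
6) 2814.499ms=22/7b +255.864ms=2/7b
7) 3070.362ms=24/7b +255.864ms=2/7b
8) 3326.226ms=26/7b +255.864ms=2/7b
Σ=4b of 4 (67bpm 2/4) — PASS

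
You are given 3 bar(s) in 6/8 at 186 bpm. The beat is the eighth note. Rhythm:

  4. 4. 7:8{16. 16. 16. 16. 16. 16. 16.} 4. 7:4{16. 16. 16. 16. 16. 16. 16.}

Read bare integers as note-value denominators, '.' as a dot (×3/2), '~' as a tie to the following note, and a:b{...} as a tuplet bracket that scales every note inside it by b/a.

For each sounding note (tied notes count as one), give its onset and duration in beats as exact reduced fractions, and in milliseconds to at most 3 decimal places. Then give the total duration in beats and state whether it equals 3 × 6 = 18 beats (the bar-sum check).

1) 0.0ms=0b +967.742ms=3b
2) 967.742ms=3b +967.742ms=3b
3) 1935.484ms=6b +276.498ms=6/7b
4) 2211.982ms=48/7b +276.498ms=6/7b
5) 2488.479ms=54/7b +276.498ms=6/7b
6) 2764.977ms=60/7b +276.498ms=6/7b
7) 3041.475ms=66/7b +276.498ms=6/7b
8) 3317.972ms=72/7b +276.498ms=6/7b
9) 3594.47ms=78/7b +276.498ms=6/7b
10) 3870.968ms=12b +967.742ms=3b
11) 4838.71ms=15b +138.249ms=3/7b
12) 4976.959ms=108/7b +138.249ms=3/7b
13) 5115.207ms=111/7b +138.249ms=3/7b
14) 5253.456ms=114/7b +138.249ms=3/7b
15) 5391.705ms=117/7b +138.249ms=3/7b
16) 5529.954ms=120/7b +138.249ms=3/7b
17) 5668.203ms=123/7b +138.249ms=3/7b
Σ=18b of 18 (186bpm 6/8) — PASS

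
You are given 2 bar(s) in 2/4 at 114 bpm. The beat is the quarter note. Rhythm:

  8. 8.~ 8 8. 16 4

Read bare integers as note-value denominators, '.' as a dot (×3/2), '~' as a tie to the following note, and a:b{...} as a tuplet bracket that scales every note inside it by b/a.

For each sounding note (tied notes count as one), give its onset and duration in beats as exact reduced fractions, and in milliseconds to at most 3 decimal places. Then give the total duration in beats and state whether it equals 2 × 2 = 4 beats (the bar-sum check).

1) 0.0ms=0b +394.737ms=3/4b
2) 394.737ms=3/4b +657.895ms=5/4b
3) 1052.632ms=2b +394.737ms=3/4b
4) 1447.368ms=11/4b +131.579ms=1/4b
5) 1578.947ms=3b +526.316ms=1b
Σ=4b of 4 (114bpm 2/4) — PASS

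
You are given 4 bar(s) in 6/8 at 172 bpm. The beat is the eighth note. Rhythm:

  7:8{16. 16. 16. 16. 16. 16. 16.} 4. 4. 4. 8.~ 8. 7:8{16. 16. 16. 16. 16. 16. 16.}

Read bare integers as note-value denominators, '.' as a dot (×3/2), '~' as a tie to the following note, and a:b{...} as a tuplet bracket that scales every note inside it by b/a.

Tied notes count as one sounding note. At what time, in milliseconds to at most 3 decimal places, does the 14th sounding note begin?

1. 0.0ms @ 0 + 299.003ms (6/7)
2. 299.003ms @ 6/7 + 299.003ms (6/7)
3. 598.007ms @ 12/7 + 299.003ms (6/7)
4. 897.01ms @ 18/7 + 299.003ms (6/7)
5. 1196.013ms @ 24/7 + 299.003ms (6/7)
6. 1495.017ms @ 30/7 + 299.003ms (6/7)
7. 1794.02ms @ 36/7 + 299.003ms (6/7)
8. 2093.023ms @ 6 + 1046.512ms (3)
9. 3139.535ms @ 9 + 1046.512ms (3)
10. 4186.047ms @ 12 + 1046.512ms (3)
11. 5232.558ms @ 15 + 1046.512ms (3)
12. 6279.07ms @ 18 + 299.003ms (6/7)
13. 6578.073ms @ 132/7 + 299.003ms (6/7)
14. 6877.076ms @ 138/7 + 299.003ms (6/7)
15. 7176.08ms @ 144/7 + 299.003ms (6/7)
16. 7475.083ms @ 150/7 + 299.003ms (6/7)
17. 7774.086ms @ 156/7 + 299.003ms (6/7)
18. 8073.09ms @ 162/7 + 299.003ms (6/7)

note 14 onset = 138/7b = 6877.076ms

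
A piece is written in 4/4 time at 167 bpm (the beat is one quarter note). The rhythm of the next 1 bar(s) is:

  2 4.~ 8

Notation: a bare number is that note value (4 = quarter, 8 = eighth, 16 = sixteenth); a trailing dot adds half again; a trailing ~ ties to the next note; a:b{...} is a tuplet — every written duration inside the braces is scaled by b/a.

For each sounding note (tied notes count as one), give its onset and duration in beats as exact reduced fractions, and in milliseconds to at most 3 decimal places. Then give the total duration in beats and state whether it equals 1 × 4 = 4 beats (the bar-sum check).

1) 0.0ms=0b +718.563ms=2b
2) 718.563ms=2b +718.563ms=2b
Σ=4b of 4 (167bpm 4/4) — PASS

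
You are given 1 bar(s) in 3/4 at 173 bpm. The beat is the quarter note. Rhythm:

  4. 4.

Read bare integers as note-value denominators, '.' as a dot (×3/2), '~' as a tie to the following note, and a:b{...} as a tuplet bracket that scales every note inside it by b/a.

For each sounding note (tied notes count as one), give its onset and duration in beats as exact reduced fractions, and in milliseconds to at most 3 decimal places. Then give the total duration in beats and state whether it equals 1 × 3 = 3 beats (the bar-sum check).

1) 0.0ms=0b +520.231ms=3/2b
2) 520.231ms=3/2b +520.231ms=3/2b
Σ=3b of 3 (173bpm 3/4) — PASS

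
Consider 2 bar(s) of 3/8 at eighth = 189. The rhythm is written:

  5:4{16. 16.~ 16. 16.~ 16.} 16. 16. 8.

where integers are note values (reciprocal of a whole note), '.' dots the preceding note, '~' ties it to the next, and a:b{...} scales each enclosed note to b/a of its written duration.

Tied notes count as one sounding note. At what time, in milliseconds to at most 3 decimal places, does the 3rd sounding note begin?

1. 0.0ms @ 0 + 190.476ms (3/5)
2. 190.476ms @ 3/5 + 380.952ms (6/5)
3. 571.429ms @ 9/5 + 380.952ms (6/5)
4. 952.381ms @ 3 + 238.095ms (3/4)
5. 1190.476ms @ 15/4 + 238.095ms (3/4)
6. 1428.571ms @ 9/2 + 476.19ms (3/2)

note 3 onset = 9/5b = 571.429ms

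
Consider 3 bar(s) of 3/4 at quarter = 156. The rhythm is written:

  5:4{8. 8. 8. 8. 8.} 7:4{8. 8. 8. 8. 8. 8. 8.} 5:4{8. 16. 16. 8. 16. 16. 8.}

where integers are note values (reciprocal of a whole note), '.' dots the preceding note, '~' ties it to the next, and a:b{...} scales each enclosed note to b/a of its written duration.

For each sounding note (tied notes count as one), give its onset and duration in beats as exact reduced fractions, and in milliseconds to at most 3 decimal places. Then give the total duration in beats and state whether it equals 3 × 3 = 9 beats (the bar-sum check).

1) 0.0ms=0b +230.769ms=3/5b
2) 230.769ms=3/5b +230.769ms=3/5b
3) 461.538ms=6/5b +230.769ms=3/5b
4) 692.308ms=9/5b +230.769ms=3/5b
5) 923.077ms=12/5b +230.769ms=3/5b
6) 1153.846ms=3b +164.835ms=3/7b
7) 1318.681ms=24/7b +164.835ms=3/7b
8) 1483.516ms=27/7b +164.835ms=3/7b
9) 1648.352ms=30/7b +164.835ms=3/7b
10) 1813.187ms=33/7b +164.835ms=3/7b
11) 1978.022ms=36/7b +164.835ms=3/7b
12) 2142.857ms=39/7b +164.835ms=3/7b
13) 2307.692ms=6b +230.769ms=3/5b
14) 2538.462ms=33/5b +115.385ms=3/10b
15) 2653.846ms=69/10b +115.385ms=3/10b
16) 2769.231ms=36/5b +230.769ms=3/5b
17) 3000.0ms=39/5b +115.385ms=3/10b
18) 3115.385ms=81/10b +115.385ms=3/10b
19) 3230.769ms=42/5b +230.769ms=3/5b
Σ=9b of 9 (156bpm 3/4) — PASS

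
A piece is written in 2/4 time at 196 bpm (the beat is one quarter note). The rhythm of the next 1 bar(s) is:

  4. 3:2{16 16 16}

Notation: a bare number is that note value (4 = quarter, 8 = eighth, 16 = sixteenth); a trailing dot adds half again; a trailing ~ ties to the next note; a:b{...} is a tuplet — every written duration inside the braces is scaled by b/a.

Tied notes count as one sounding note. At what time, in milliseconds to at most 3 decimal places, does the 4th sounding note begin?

1. 0.0ms @ 0 + 459.184ms (3/2)
2. 459.184ms @ 3/2 + 51.02ms (1/6)
3. 510.204ms @ 5/3 + 51.02ms (1/6)
4. 561.224ms @ 11/6 + 51.02ms (1/6)

note 4 onset = 11/6b = 561.224ms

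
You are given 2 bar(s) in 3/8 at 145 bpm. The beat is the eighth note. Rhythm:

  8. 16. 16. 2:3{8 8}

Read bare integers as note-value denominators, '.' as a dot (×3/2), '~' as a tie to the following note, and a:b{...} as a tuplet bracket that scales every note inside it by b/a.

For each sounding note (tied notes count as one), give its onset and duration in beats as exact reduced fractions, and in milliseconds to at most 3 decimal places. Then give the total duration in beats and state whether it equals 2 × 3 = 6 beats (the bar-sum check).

1) 0.0ms=0b +620.69ms=3/2b
2) 620.69ms=3/2b +310.345ms=3/4b
3) 931.034ms=9/4b +310.345ms=3/4b
4) 1241.379ms=3b +620.69ms=3/2b
5) 1862.069ms=9/2b +620.69ms=3/2b
Σ=6b of 6 (145bpm 3/8) — PASS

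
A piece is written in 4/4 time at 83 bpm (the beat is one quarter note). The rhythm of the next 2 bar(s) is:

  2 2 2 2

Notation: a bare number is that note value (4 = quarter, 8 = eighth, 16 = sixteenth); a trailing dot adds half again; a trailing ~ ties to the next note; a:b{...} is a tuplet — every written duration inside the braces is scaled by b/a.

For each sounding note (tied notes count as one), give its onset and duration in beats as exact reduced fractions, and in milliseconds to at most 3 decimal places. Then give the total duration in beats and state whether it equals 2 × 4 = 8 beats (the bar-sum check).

1) 0.0ms=0b +1445.783ms=2b
2) 1445.783ms=2b +1445.783ms=2b
3) 2891.566ms=4b +1445.783ms=2b
4) 4337.349ms=6b +1445.783ms=2b
Σ=8b of 8 (83bpm 4/4) — PASS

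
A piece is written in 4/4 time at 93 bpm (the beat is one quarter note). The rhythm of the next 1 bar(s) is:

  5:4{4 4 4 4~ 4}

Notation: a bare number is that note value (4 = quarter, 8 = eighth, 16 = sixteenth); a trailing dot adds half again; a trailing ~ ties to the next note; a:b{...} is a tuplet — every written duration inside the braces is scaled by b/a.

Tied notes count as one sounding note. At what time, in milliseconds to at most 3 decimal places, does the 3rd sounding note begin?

1. 0.0ms @ 0 + 516.129ms (4/5)
2. 516.129ms @ 4/5 + 516.129ms (4/5)
3. 1032.258ms @ 8/5 + 516.129ms (4/5)
4. 1548.387ms @ 12/5 + 1032.258ms (8/5)

note 3 onset = 8/5b = 1032.258ms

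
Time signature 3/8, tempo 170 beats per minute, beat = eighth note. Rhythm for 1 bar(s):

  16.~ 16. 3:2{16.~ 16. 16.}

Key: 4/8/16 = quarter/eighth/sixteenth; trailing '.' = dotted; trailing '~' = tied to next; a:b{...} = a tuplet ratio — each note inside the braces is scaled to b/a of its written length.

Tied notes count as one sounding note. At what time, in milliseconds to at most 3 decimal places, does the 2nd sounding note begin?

1. 0.0ms @ 0 + 529.412ms (3/2)
2. 529.412ms @ 3/2 + 352.941ms (1)
3. 882.353ms @ 5/2 + 176.471ms (1/2)

note 2 onset = 3/2b = 529.412ms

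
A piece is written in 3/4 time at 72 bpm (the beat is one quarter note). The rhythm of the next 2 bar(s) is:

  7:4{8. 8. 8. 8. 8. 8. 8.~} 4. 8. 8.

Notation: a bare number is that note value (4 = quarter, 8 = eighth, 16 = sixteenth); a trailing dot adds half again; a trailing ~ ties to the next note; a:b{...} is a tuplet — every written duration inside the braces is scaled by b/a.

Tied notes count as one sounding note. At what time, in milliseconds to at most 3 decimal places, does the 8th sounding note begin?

note 8 onset = 9/2b = 3750.0ms

1. 0.0ms @ 0 + 357.143ms (3/7)
2. 357.143ms @ 3/7 + 357.143ms (3/7)
3. 714.286ms @ 6/7 + 357.143ms (3/7)
4. 1071.429ms @ 9/7 + 357.143ms (3/7)
5. 1428.571ms @ 12/7 + 357.143ms (3/7)
6. 1785.714ms @ 15/7 + 357.143ms (3/7)
7. 2142.857ms @ 18/7 + 1607.143ms (27/14)
8. 3750.0ms @ 9/2 + 625.0ms (3/4)
9. 4375.0ms @ 21/4 + 625.0ms (3/4)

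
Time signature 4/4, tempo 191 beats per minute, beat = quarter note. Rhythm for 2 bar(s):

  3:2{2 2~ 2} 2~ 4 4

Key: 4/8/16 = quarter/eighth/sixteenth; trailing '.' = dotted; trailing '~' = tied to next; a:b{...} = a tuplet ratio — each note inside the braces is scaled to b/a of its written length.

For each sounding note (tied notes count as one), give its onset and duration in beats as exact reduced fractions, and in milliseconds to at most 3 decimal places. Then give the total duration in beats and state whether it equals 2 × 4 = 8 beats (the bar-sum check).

1) 0.0ms=0b +418.848ms=4/3b
2) 418.848ms=4/3b +837.696ms=8/3b
3) 1256.545ms=4b +942.408ms=3b
4) 2198.953ms=7b +314.136ms=1b
Σ=8b of 8 (191bpm 4/4) — PASS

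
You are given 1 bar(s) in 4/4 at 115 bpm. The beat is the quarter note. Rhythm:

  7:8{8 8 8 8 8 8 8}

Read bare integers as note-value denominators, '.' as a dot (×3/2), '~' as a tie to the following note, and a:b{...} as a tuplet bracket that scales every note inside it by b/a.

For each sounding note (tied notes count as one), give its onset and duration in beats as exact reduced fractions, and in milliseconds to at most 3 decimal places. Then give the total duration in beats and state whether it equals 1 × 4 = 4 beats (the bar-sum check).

1) 0.0ms=0b +298.137ms=4/7b
2) 298.137ms=4/7b +298.137ms=4/7b
3) 596.273ms=8/7b +298.137ms=4/7b
4) 894.41ms=12/7b +298.137ms=4/7b
5) 1192.547ms=16/7b +298.137ms=4/7b
6) 1490.683ms=20/7b +298.137ms=4/7b
7) 1788.82ms=24/7b +298.137ms=4/7b
Σ=4b of 4 (115bpm 4/4) — PASS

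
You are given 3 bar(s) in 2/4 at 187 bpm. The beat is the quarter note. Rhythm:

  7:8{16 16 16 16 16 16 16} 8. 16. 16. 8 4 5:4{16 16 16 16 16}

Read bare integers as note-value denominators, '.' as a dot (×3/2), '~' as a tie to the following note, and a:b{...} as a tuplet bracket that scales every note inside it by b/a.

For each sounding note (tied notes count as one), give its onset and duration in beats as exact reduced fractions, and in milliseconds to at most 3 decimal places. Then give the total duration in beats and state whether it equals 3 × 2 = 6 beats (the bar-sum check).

1) 0.0ms=0b +91.673ms=2/7b
2) 91.673ms=2/7b +91.673ms=2/7b
3) 183.346ms=4/7b +91.673ms=2/7b
4) 275.019ms=6/7b +91.673ms=2/7b
5) 366.692ms=8/7b +91.673ms=2/7b
6) 458.365ms=10/7b +91.673ms=2/7b
7) 550.038ms=12/7b +91.673ms=2/7b
8) 641.711ms=2b +240.642ms=3/4b
9) 882.353ms=11/4b +120.321ms=3/8b
10) 1002.674ms=25/8b +120.321ms=3/8b
11) 1122.995ms=7/2b +160.428ms=1/2b
12) 1283.422ms=4b +320.856ms=1b
13) 1604.278ms=5b +64.171ms=1/5b
14) 1668.449ms=26/5b +64.171ms=1/5b
15) 1732.62ms=27/5b +64.171ms=1/5b
16) 1796.791ms=28/5b +64.171ms=1/5b
17) 1860.963ms=29/5b +64.171ms=1/5b
Σ=6b of 6 (187bpm 2/4) — PASS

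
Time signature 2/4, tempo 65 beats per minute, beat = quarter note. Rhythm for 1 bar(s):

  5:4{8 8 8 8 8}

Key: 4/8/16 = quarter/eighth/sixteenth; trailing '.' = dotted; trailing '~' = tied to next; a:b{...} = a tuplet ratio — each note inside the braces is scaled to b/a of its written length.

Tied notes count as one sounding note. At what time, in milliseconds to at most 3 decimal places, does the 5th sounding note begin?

1. 0.0ms @ 0 + 369.231ms (2/5)
2. 369.231ms @ 2/5 + 369.231ms (2/5)
3. 738.462ms @ 4/5 + 369.231ms (2/5)
4. 1107.692ms @ 6/5 + 369.231ms (2/5)
5. 1476.923ms @ 8/5 + 369.231ms (2/5)

note 5 onset = 8/5b = 1476.923ms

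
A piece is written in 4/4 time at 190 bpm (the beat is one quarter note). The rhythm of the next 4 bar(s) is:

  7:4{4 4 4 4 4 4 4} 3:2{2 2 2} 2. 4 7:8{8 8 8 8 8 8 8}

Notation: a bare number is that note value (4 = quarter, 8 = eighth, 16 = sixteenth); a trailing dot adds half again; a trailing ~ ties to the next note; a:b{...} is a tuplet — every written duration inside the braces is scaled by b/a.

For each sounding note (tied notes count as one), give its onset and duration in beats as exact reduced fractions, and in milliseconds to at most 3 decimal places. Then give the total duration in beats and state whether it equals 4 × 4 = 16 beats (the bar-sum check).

1) 0.0ms=0b +180.451ms=4/7b
2) 180.451ms=4/7b +180.451ms=4/7b
3) 360.902ms=8/7b +180.451ms=4/7b
4) 541.353ms=12/7b +180.451ms=4/7b
5) 721.805ms=16/7b +180.451ms=4/7b
6) 902.256ms=20/7b +180.451ms=4/7b
7) 1082.707ms=24/7b +180.451ms=4/7b
8) 1263.158ms=4b +421.053ms=4/3b
9) 1684.211ms=16/3b +421.053ms=4/3b
10) 2105.263ms=20/3b +421.053ms=4/3b
11) 2526.316ms=8b +947.368ms=3b
12) 3473.684ms=11b +315.789ms=1b
13) 3789.474ms=12b +180.451ms=4/7b
14) 3969.925ms=88/7b +180.451ms=4/7b
15) 4150.376ms=92/7b +180.451ms=4/7b
16) 4330.827ms=96/7b +180.451ms=4/7b
17) 4511.278ms=100/7b +180.451ms=4/7b
18) 4691.729ms=104/7b +180.451ms=4/7b
19) 4872.18ms=108/7b +180.451ms=4/7b
Σ=16b of 16 (190bpm 4/4) — PASS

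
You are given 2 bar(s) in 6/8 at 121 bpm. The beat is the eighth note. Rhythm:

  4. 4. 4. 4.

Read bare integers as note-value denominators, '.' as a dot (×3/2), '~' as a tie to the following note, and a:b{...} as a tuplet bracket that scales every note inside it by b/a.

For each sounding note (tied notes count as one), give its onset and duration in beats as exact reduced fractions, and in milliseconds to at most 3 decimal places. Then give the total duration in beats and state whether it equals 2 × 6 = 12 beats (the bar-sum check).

1) 0.0ms=0b +1487.603ms=3b
2) 1487.603ms=3b +1487.603ms=3b
3) 2975.207ms=6b +1487.603ms=3b
4) 4462.81ms=9b +1487.603ms=3b
Σ=12b of 12 (121bpm 6/8) — PASS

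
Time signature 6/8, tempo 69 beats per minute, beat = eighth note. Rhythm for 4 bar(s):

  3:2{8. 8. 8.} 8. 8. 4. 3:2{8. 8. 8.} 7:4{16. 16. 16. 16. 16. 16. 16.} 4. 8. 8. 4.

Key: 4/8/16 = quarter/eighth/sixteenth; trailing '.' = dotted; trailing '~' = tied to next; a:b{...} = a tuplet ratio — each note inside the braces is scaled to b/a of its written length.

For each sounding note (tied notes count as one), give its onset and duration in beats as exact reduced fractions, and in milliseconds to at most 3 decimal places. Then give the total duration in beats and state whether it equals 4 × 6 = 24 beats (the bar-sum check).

1) 0.0ms=0b +869.565ms=1b
2) 869.565ms=1b +869.565ms=1b
3) 1739.13ms=2b +869.565ms=1b
4) 2608.696ms=3b +1304.348ms=3/2b
5) 3913.043ms=9/2b +1304.348ms=3/2b
6) 5217.391ms=6b +2608.696ms=3b
7) 7826.087ms=9b +869.565ms=1b
8) 8695.652ms=10b +869.565ms=1b
9) 9565.217ms=11b +869.565ms=1b
10) 10434.783ms=12b +372.671ms=3/7b
11) 10807.453ms=87/7b +372.671ms=3/7b
12) 11180.124ms=90/7b +372.671ms=3/7b
13) 11552.795ms=93/7b +372.671ms=3/7b
14) 11925.466ms=96/7b +372.671ms=3/7b
15) 12298.137ms=99/7b +372.671ms=3/7b
16) 12670.807ms=102/7b +372.671ms=3/7b
17) 13043.478ms=15b +2608.696ms=3b
18) 15652.174ms=18b +1304.348ms=3/2b
19) 16956.522ms=39/2b +1304.348ms=3/2b
20) 18260.87ms=21b +2608.696ms=3b
Σ=24b of 24 (69bpm 6/8) — PASS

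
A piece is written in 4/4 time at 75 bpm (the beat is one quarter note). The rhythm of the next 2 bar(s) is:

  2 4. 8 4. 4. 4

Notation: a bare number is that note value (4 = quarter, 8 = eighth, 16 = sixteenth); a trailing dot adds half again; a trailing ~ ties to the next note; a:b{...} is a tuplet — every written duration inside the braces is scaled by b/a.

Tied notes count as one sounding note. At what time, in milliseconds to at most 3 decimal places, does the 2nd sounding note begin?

note 2 onset = 2b = 1600.0ms

1. 0.0ms @ 0 + 1600.0ms (2)
2. 1600.0ms @ 2 + 1200.0ms (3/2)
3. 2800.0ms @ 7/2 + 400.0ms (1/2)
4. 3200.0ms @ 4 + 1200.0ms (3/2)
5. 4400.0ms @ 11/2 + 1200.0ms (3/2)
6. 5600.0ms @ 7 + 800.0ms (1)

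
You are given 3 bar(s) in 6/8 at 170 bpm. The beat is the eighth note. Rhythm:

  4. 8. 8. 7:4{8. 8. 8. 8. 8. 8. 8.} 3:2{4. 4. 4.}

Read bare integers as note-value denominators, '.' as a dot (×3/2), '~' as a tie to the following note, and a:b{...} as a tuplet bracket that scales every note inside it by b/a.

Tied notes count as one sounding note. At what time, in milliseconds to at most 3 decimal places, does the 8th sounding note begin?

note 8 onset = 66/7b = 3327.731ms

1. 0.0ms @ 0 + 1058.824ms (3)
2. 1058.824ms @ 3 + 529.412ms (3/2)
3. 1588.235ms @ 9/2 + 529.412ms (3/2)
4. 2117.647ms @ 6 + 302.521ms (6/7)
5. 2420.168ms @ 48/7 + 302.521ms (6/7)
6. 2722.689ms @ 54/7 + 302.521ms (6/7)
7. 3025.21ms @ 60/7 + 302.521ms (6/7)
8. 3327.731ms @ 66/7 + 302.521ms (6/7)
9. 3630.252ms @ 72/7 + 302.521ms (6/7)
10. 3932.773ms @ 78/7 + 302.521ms (6/7)
11. 4235.294ms @ 12 + 705.882ms (2)
12. 4941.176ms @ 14 + 705.882ms (2)
13. 5647.059ms @ 16 + 705.882ms (2)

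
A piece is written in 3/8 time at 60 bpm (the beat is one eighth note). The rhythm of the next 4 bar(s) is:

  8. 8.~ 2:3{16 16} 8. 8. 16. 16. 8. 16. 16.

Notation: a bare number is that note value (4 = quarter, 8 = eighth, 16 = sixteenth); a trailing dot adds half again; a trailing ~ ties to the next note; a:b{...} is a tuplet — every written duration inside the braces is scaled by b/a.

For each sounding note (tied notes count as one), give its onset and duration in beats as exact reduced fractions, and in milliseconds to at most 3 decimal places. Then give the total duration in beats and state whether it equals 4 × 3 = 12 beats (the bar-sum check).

1) 0.0ms=0b +1500.0ms=3/2b
2) 1500.0ms=3/2b +2250.0ms=9/4b
3) 3750.0ms=15/4b +750.0ms=3/4b
4) 4500.0ms=9/2b +1500.0ms=3/2b
5) 6000.0ms=6b +1500.0ms=3/2b
6) 7500.0ms=15/2b +750.0ms=3/4b
7) 8250.0ms=33/4b +750.0ms=3/4b
8) 9000.0ms=9b +1500.0ms=3/2b
9) 10500.0ms=21/2b +750.0ms=3/4b
10) 11250.0ms=45/4b +750.0ms=3/4b
Σ=12b of 12 (60bpm 3/8) — PASS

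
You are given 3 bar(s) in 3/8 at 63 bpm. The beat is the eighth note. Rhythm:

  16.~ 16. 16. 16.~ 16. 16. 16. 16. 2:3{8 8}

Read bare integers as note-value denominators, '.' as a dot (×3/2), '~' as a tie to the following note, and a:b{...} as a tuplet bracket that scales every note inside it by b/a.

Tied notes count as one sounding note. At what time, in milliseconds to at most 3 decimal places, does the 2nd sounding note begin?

note 2 onset = 3/2b = 1428.571ms

1. 0.0ms @ 0 + 1428.571ms (3/2)
2. 1428.571ms @ 3/2 + 714.286ms (3/4)
3. 2142.857ms @ 9/4 + 1428.571ms (3/2)
4. 3571.429ms @ 15/4 + 714.286ms (3/4)
5. 4285.714ms @ 9/2 + 714.286ms (3/4)
6. 5000.0ms @ 21/4 + 714.286ms (3/4)
7. 5714.286ms @ 6 + 1428.571ms (3/2)
8. 7142.857ms @ 15/2 + 1428.571ms (3/2)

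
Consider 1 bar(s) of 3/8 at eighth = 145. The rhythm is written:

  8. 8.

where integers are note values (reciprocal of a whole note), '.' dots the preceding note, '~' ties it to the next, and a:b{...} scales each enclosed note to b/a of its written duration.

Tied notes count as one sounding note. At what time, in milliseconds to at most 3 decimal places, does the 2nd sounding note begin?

note 2 onset = 3/2b = 620.69ms

1. 0.0ms @ 0 + 620.69ms (3/2)
2. 620.69ms @ 3/2 + 620.69ms (3/2)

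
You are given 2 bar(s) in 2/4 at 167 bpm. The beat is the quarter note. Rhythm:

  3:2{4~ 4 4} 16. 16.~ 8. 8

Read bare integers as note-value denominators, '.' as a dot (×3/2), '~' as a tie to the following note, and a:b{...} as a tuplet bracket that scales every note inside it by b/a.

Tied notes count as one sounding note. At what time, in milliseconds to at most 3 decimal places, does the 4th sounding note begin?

1. 0.0ms @ 0 + 479.042ms (4/3)
2. 479.042ms @ 4/3 + 239.521ms (2/3)
3. 718.563ms @ 2 + 134.731ms (3/8)
4. 853.293ms @ 19/8 + 404.192ms (9/8)
5. 1257.485ms @ 7/2 + 179.641ms (1/2)

note 4 onset = 19/8b = 853.293ms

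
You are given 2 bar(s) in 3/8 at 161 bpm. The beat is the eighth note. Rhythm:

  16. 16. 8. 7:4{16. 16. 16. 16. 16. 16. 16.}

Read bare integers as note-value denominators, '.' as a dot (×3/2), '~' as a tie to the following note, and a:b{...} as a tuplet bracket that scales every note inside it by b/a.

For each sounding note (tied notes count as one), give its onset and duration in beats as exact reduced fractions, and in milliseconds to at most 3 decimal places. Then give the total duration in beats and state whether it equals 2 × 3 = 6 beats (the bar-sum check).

1) 0.0ms=0b +279.503ms=3/4b
2) 279.503ms=3/4b +279.503ms=3/4b
3) 559.006ms=3/2b +559.006ms=3/2b
4) 1118.012ms=3b +159.716ms=3/7b
5) 1277.728ms=24/7b +159.716ms=3/7b
6) 1437.445ms=27/7b +159.716ms=3/7b
7) 1597.161ms=30/7b +159.716ms=3/7b
8) 1756.877ms=33/7b +159.716ms=3/7b
9) 1916.593ms=36/7b +159.716ms=3/7b
10) 2076.309ms=39/7b +159.716ms=3/7b
Σ=6b of 6 (161bpm 3/8) — PASS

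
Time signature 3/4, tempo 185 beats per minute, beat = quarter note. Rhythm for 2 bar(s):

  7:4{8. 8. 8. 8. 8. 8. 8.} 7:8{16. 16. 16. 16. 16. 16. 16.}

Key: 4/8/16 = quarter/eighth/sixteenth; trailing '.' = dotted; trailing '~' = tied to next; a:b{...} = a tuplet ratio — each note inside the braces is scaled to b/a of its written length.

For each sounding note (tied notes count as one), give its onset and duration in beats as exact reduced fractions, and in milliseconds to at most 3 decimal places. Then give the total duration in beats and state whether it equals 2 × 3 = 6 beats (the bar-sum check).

1) 0.0ms=0b +138.996ms=3/7b
2) 138.996ms=3/7b +138.996ms=3/7b
3) 277.992ms=6/7b +138.996ms=3/7b
4) 416.988ms=9/7b +138.996ms=3/7b
5) 555.985ms=12/7b +138.996ms=3/7b
6) 694.981ms=15/7b +138.996ms=3/7b
7) 833.977ms=18/7b +138.996ms=3/7b
8) 972.973ms=3b +138.996ms=3/7b
9) 1111.969ms=24/7b +138.996ms=3/7b
10) 1250.965ms=27/7b +138.996ms=3/7b
11) 1389.961ms=30/7b +138.996ms=3/7b
12) 1528.958ms=33/7b +138.996ms=3/7b
13) 1667.954ms=36/7b +138.996ms=3/7b
14) 1806.95ms=39/7b +138.996ms=3/7b
Σ=6b of 6 (185bpm 3/4) — PASS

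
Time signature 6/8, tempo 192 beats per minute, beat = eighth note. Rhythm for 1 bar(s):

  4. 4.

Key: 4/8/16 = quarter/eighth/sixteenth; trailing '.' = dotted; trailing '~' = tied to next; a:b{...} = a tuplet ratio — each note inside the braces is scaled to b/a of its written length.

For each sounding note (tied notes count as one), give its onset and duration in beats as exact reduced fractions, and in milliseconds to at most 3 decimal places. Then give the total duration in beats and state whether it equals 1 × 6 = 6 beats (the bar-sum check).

1) 0.0ms=0b +937.5ms=3b
2) 937.5ms=3b +937.5ms=3b
Σ=6b of 6 (192bpm 6/8) — PASS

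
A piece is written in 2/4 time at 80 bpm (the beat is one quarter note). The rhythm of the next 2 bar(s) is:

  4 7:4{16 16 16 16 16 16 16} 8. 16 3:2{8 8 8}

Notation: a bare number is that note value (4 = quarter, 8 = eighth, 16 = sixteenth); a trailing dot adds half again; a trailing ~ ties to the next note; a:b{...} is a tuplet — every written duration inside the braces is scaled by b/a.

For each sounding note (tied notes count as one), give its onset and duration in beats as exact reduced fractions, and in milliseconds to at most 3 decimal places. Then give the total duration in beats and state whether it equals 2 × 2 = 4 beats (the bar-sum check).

1) 0.0ms=0b +750.0ms=1b
2) 750.0ms=1b +107.143ms=1/7b
3) 857.143ms=8/7b +107.143ms=1/7b
4) 964.286ms=9/7b +107.143ms=1/7b
5) 1071.429ms=10/7b +107.143ms=1/7b
6) 1178.571ms=11/7b +107.143ms=1/7b
7) 1285.714ms=12/7b +107.143ms=1/7b
8) 1392.857ms=13/7b +107.143ms=1/7b
9) 1500.0ms=2b +562.5ms=3/4b
10) 2062.5ms=11/4b +187.5ms=1/4b
11) 2250.0ms=3b +250.0ms=1/3b
12) 2500.0ms=10/3b +250.0ms=1/3b
13) 2750.0ms=11/3b +250.0ms=1/3b
Σ=4b of 4 (80bpm 2/4) — PASS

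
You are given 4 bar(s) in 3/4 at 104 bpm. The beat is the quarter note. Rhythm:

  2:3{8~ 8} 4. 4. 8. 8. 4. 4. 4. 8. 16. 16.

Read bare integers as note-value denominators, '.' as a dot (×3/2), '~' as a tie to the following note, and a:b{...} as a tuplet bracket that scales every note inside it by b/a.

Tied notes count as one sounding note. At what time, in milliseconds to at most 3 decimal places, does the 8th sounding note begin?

1. 0.0ms @ 0 + 865.385ms (3/2)
2. 865.385ms @ 3/2 + 865.385ms (3/2)
3. 1730.769ms @ 3 + 865.385ms (3/2)
4. 2596.154ms @ 9/2 + 432.692ms (3/4)
5. 3028.846ms @ 21/4 + 432.692ms (3/4)
6. 3461.538ms @ 6 + 865.385ms (3/2)
7. 4326.923ms @ 15/2 + 865.385ms (3/2)
8. 5192.308ms @ 9 + 865.385ms (3/2)
9. 6057.692ms @ 21/2 + 432.692ms (3/4)
10. 6490.385ms @ 45/4 + 216.346ms (3/8)
11. 6706.731ms @ 93/8 + 216.346ms (3/8)

note 8 onset = 9b = 5192.308ms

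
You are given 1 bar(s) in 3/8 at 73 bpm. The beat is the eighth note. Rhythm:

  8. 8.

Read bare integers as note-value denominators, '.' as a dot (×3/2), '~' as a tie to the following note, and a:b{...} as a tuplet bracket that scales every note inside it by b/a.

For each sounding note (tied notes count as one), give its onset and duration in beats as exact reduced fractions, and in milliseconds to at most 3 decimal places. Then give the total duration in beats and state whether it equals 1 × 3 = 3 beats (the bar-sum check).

1) 0.0ms=0b +1232.877ms=3/2b
2) 1232.877ms=3/2b +1232.877ms=3/2b
Σ=3b of 3 (73bpm 3/8) — PASS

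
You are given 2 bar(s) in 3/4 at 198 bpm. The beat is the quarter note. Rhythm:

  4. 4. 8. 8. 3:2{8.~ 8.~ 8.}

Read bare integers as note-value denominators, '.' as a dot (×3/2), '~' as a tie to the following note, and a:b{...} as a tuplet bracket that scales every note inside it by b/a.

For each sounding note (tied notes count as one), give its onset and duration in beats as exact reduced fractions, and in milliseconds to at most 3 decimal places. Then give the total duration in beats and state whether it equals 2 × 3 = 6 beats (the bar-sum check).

1) 0.0ms=0b +454.545ms=3/2b
2) 454.545ms=3/2b +454.545ms=3/2b
3) 909.091ms=3b +227.273ms=3/4b
4) 1136.364ms=15/4b +227.273ms=3/4b
5) 1363.636ms=9/2b +454.545ms=3/2b
Σ=6b of 6 (198bpm 3/4) — PASS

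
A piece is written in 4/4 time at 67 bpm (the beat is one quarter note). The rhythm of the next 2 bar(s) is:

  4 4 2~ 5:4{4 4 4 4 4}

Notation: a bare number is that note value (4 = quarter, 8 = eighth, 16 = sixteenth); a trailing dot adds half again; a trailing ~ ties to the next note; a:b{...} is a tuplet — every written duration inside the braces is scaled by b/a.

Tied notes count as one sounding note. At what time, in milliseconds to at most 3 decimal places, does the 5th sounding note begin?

1. 0.0ms @ 0 + 895.522ms (1)
2. 895.522ms @ 1 + 895.522ms (1)
3. 1791.045ms @ 2 + 2507.463ms (14/5)
4. 4298.507ms @ 24/5 + 716.418ms (4/5)
5. 5014.925ms @ 28/5 + 716.418ms (4/5)
6. 5731.343ms @ 32/5 + 716.418ms (4/5)
7. 6447.761ms @ 36/5 + 716.418ms (4/5)

note 5 onset = 28/5b = 5014.925ms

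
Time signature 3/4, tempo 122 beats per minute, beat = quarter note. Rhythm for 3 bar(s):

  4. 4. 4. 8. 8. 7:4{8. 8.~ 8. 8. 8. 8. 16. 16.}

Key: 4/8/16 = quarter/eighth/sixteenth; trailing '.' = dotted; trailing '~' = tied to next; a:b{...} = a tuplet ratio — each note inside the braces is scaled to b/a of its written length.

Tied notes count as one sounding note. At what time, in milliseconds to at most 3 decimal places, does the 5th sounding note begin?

note 5 onset = 21/4b = 2581.967ms

1. 0.0ms @ 0 + 737.705ms (3/2)
2. 737.705ms @ 3/2 + 737.705ms (3/2)
3. 1475.41ms @ 3 + 737.705ms (3/2)
4. 2213.115ms @ 9/2 + 368.852ms (3/4)
5. 2581.967ms @ 21/4 + 368.852ms (3/4)
6. 2950.82ms @ 6 + 210.773ms (3/7)
7. 3161.593ms @ 45/7 + 421.546ms (6/7)
8. 3583.138ms @ 51/7 + 210.773ms (3/7)
9. 3793.911ms @ 54/7 + 210.773ms (3/7)
10. 4004.684ms @ 57/7 + 210.773ms (3/7)
11. 4215.457ms @ 60/7 + 105.386ms (3/14)
12. 4320.843ms @ 123/14 + 105.386ms (3/14)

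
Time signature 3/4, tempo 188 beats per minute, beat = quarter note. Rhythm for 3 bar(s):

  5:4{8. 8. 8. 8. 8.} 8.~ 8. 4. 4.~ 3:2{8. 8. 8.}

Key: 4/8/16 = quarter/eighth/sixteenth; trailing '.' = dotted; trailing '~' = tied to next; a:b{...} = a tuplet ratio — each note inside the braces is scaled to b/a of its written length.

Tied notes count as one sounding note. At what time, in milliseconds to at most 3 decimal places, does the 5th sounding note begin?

note 5 onset = 12/5b = 765.957ms

1. 0.0ms @ 0 + 191.489ms (3/5)
2. 191.489ms @ 3/5 + 191.489ms (3/5)
3. 382.979ms @ 6/5 + 191.489ms (3/5)
4. 574.468ms @ 9/5 + 191.489ms (3/5)
5. 765.957ms @ 12/5 + 191.489ms (3/5)
6. 957.447ms @ 3 + 478.723ms (3/2)
7. 1436.17ms @ 9/2 + 478.723ms (3/2)
8. 1914.894ms @ 6 + 638.298ms (2)
9. 2553.191ms @ 8 + 159.574ms (1/2)
10. 2712.766ms @ 17/2 + 159.574ms (1/2)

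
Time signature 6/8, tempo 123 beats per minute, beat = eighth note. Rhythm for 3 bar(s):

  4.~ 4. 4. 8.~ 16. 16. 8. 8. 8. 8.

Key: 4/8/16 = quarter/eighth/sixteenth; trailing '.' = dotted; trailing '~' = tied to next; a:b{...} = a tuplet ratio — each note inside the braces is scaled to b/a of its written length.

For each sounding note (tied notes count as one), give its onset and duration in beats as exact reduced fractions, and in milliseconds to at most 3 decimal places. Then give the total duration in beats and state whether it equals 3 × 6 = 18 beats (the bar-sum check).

1) 0.0ms=0b +2926.829ms=6b
2) 2926.829ms=6b +1463.415ms=3b
3) 4390.244ms=9b +1097.561ms=9/4b
4) 5487.805ms=45/4b +365.854ms=3/4b
5) 5853.659ms=12b +731.707ms=3/2b
6) 6585.366ms=27/2b +731.707ms=3/2b
7) 7317.073ms=15b +731.707ms=3/2b
8) 8048.78ms=33/2b +731.707ms=3/2b
Σ=18b of 18 (123bpm 6/8) — PASS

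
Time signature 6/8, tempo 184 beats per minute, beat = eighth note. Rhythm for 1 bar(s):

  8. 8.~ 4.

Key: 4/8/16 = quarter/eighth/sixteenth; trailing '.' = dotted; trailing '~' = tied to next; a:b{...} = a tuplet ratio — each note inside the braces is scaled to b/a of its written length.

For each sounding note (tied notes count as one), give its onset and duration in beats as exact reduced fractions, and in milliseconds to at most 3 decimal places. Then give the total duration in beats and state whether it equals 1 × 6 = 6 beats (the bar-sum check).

1) 0.0ms=0b +489.13ms=3/2b
2) 489.13ms=3/2b +1467.391ms=9/2b
Σ=6b of 6 (184bpm 6/8) — PASS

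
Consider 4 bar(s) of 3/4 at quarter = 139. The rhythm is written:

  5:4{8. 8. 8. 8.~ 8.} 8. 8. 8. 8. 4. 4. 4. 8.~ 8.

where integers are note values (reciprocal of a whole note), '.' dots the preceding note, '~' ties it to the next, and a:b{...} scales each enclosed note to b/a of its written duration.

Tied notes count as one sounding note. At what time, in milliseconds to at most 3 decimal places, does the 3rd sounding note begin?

note 3 onset = 6/5b = 517.986ms

1. 0.0ms @ 0 + 258.993ms (3/5)
2. 258.993ms @ 3/5 + 258.993ms (3/5)
3. 517.986ms @ 6/5 + 258.993ms (3/5)
4. 776.978ms @ 9/5 + 517.986ms (6/5)
5. 1294.964ms @ 3 + 323.741ms (3/4)
6. 1618.705ms @ 15/4 + 323.741ms (3/4)
7. 1942.446ms @ 9/2 + 323.741ms (3/4)
8. 2266.187ms @ 21/4 + 323.741ms (3/4)
9. 2589.928ms @ 6 + 647.482ms (3/2)
10. 3237.41ms @ 15/2 + 647.482ms (3/2)
11. 3884.892ms @ 9 + 647.482ms (3/2)
12. 4532.374ms @ 21/2 + 647.482ms (3/2)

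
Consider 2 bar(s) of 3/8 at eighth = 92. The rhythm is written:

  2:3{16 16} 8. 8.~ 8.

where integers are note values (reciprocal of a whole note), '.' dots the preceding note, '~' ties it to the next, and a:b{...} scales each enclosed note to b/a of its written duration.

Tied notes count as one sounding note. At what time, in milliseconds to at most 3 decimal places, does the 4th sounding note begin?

note 4 onset = 3b = 1956.522ms

1. 0.0ms @ 0 + 489.13ms (3/4)
2. 489.13ms @ 3/4 + 489.13ms (3/4)
3. 978.261ms @ 3/2 + 978.261ms (3/2)
4. 1956.522ms @ 3 + 1956.522ms (3)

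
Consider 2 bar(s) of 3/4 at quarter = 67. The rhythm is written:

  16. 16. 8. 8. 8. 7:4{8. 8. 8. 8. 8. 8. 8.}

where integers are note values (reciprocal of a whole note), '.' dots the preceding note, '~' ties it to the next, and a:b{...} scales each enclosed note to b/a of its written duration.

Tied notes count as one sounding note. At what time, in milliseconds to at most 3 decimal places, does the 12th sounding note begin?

note 12 onset = 39/7b = 4989.339ms

1. 0.0ms @ 0 + 335.821ms (3/8)
2. 335.821ms @ 3/8 + 335.821ms (3/8)
3. 671.642ms @ 3/4 + 671.642ms (3/4)
4. 1343.284ms @ 3/2 + 671.642ms (3/4)
5. 2014.925ms @ 9/4 + 671.642ms (3/4)
6. 2686.567ms @ 3 + 383.795ms (3/7)
7. 3070.362ms @ 24/7 + 383.795ms (3/7)
8. 3454.158ms @ 27/7 + 383.795ms (3/7)
9. 3837.953ms @ 30/7 + 383.795ms (3/7)
10. 4221.748ms @ 33/7 + 383.795ms (3/7)
11. 4605.544ms @ 36/7 + 383.795ms (3/7)
12. 4989.339ms @ 39/7 + 383.795ms (3/7)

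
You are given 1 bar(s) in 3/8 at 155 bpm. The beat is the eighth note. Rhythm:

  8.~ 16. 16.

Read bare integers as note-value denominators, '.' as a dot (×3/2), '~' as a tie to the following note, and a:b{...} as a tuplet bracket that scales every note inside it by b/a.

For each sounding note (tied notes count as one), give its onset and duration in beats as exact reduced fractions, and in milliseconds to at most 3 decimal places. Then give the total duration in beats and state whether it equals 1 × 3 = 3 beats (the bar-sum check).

1) 0.0ms=0b +870.968ms=9/4b
2) 870.968ms=9/4b +290.323ms=3/4b
Σ=3b of 3 (155bpm 3/8) — PASS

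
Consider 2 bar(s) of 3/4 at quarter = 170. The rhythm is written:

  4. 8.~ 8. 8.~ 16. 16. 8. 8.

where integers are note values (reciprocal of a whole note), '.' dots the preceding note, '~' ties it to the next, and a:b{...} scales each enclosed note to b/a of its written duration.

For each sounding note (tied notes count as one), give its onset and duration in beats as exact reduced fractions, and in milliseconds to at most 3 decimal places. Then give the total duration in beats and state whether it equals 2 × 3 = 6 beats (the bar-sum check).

1) 0.0ms=0b +529.412ms=3/2b
2) 529.412ms=3/2b +529.412ms=3/2b
3) 1058.824ms=3b +397.059ms=9/8b
4) 1455.882ms=33/8b +132.353ms=3/8b
5) 1588.235ms=9/2b +264.706ms=3/4b
6) 1852.941ms=21/4b +264.706ms=3/4b
Σ=6b of 6 (170bpm 3/4) — PASS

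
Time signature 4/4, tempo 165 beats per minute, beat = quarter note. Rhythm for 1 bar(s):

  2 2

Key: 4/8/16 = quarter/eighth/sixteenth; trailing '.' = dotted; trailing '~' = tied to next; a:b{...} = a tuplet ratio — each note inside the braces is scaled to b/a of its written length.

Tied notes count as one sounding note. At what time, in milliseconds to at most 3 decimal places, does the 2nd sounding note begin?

1. 0.0ms @ 0 + 727.273ms (2)
2. 727.273ms @ 2 + 727.273ms (2)

note 2 onset = 2b = 727.273ms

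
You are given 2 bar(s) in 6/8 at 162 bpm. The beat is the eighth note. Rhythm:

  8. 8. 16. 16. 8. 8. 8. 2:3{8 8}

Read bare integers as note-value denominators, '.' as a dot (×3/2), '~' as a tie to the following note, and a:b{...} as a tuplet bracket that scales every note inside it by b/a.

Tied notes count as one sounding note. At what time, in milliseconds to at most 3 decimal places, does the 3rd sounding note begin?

note 3 onset = 3b = 1111.111ms

1. 0.0ms @ 0 + 555.556ms (3/2)
2. 555.556ms @ 3/2 + 555.556ms (3/2)
3. 1111.111ms @ 3 + 277.778ms (3/4)
4. 1388.889ms @ 15/4 + 277.778ms (3/4)
5. 1666.667ms @ 9/2 + 555.556ms (3/2)
6. 2222.222ms @ 6 + 555.556ms (3/2)
7. 2777.778ms @ 15/2 + 555.556ms (3/2)
8. 3333.333ms @ 9 + 555.556ms (3/2)
9. 3888.889ms @ 21/2 + 555.556ms (3/2)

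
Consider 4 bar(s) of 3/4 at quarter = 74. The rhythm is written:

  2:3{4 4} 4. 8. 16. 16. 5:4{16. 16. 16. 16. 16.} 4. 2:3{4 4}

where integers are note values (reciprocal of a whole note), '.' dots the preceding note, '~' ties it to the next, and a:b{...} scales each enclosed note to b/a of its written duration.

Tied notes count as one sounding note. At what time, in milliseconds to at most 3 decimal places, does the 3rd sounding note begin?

note 3 onset = 3b = 2432.432ms

1. 0.0ms @ 0 + 1216.216ms (3/2)
2. 1216.216ms @ 3/2 + 1216.216ms (3/2)
3. 2432.432ms @ 3 + 1216.216ms (3/2)
4. 3648.649ms @ 9/2 + 608.108ms (3/4)
5. 4256.757ms @ 21/4 + 304.054ms (3/8)
6. 4560.811ms @ 45/8 + 304.054ms (3/8)
7. 4864.865ms @ 6 + 243.243ms (3/10)
8. 5108.108ms @ 63/10 + 243.243ms (3/10)
9. 5351.351ms @ 33/5 + 243.243ms (3/10)
10. 5594.595ms @ 69/10 + 243.243ms (3/10)
11. 5837.838ms @ 36/5 + 243.243ms (3/10)
12. 6081.081ms @ 15/2 + 1216.216ms (3/2)
13. 7297.297ms @ 9 + 1216.216ms (3/2)
14. 8513.514ms @ 21/2 + 1216.216ms (3/2)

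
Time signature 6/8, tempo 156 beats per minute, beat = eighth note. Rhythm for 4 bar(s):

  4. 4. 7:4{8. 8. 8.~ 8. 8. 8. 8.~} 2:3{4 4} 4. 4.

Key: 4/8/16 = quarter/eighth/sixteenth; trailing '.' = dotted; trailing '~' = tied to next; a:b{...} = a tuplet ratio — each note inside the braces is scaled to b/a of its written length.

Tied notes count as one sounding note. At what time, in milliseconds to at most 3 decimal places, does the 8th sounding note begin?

1. 0.0ms @ 0 + 1153.846ms (3)
2. 1153.846ms @ 3 + 1153.846ms (3)
3. 2307.692ms @ 6 + 329.67ms (6/7)
4. 2637.363ms @ 48/7 + 329.67ms (6/7)
5. 2967.033ms @ 54/7 + 659.341ms (12/7)
6. 3626.374ms @ 66/7 + 329.67ms (6/7)
7. 3956.044ms @ 72/7 + 329.67ms (6/7)
8. 4285.714ms @ 78/7 + 1483.516ms (27/7)
9. 5769.231ms @ 15 + 1153.846ms (3)
10. 6923.077ms @ 18 + 1153.846ms (3)
11. 8076.923ms @ 21 + 1153.846ms (3)

note 8 onset = 78/7b = 4285.714ms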